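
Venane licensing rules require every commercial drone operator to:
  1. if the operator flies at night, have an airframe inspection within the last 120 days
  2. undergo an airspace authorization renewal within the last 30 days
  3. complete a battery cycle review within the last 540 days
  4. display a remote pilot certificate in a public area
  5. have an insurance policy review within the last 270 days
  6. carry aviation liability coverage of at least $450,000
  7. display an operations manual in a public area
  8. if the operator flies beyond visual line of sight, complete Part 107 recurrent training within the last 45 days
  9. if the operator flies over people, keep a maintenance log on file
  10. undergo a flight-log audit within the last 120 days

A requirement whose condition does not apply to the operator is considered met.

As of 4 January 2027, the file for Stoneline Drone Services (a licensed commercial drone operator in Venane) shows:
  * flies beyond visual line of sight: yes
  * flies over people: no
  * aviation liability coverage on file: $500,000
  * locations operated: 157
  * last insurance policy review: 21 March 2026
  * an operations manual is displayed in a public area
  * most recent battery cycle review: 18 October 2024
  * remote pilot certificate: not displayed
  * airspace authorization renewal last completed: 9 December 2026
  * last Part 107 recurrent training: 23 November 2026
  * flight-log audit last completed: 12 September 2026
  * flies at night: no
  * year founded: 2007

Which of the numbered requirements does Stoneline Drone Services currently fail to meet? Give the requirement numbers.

3, 4, 5

1. condition 'flies at night' does not hold → requirement n/a → met
2. airspace authorization renewal 26 days ago vs limit 30 → met
3. battery cycle review 808 days ago vs limit 540 → not met
4. remote pilot certificate absent → not met
5. insurance policy review 289 days ago vs limit 270 → not met
6. aviation liability coverage $500,000 ≥ $450,000 → met
7. operations manual present → met
8. condition 'flies beyond visual line of sight' holds; Part 107 recurrent training 42 days ago vs limit 45 → met
9. condition 'flies over people' does not hold → requirement n/a → met
10. flight-log audit 114 days ago vs limit 120 → met
Not met: 3, 4, 5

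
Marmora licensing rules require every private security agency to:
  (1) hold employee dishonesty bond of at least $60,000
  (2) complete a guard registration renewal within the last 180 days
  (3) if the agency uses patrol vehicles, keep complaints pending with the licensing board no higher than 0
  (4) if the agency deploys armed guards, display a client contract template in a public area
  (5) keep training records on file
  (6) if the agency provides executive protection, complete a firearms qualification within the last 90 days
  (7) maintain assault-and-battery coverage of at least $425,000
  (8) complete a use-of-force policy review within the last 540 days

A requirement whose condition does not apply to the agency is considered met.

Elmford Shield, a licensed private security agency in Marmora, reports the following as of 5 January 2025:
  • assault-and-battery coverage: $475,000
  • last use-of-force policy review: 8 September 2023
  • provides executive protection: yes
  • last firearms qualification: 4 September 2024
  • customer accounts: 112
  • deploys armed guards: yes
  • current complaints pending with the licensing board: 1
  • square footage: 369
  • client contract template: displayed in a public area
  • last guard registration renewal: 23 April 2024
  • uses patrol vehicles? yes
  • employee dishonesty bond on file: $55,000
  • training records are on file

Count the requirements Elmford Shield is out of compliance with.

1. employee dishonesty bond $55,000 < $60,000 → not met
2. guard registration renewal 257 days ago vs limit 180 → not met
3. condition 'uses patrol vehicles' holds; complaints pending with the licensing board 1 > 0 → not met
4. condition 'deploys armed guards' holds; client contract template present → met
5. training records present → met
6. condition 'provides executive protection' holds; firearms qualification 123 days ago vs limit 90 → not met
7. assault-and-battery coverage $475,000 ≥ $425,000 → met
8. use-of-force policy review 485 days ago vs limit 540 → met
Not met: 4 of 8

4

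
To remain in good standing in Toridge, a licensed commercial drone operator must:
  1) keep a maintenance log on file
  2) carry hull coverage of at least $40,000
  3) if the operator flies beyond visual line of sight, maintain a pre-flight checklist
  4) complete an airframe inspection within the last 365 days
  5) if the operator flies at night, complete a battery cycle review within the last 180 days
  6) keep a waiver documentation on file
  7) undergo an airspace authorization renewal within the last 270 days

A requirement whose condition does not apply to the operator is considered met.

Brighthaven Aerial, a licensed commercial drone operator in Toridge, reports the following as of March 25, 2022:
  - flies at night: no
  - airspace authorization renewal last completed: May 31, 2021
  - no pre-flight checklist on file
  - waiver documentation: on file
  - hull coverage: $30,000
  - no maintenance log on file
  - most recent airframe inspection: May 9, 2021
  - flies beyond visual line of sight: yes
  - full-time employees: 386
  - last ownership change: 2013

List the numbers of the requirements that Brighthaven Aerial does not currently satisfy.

1, 2, 3, 7

1. maintenance log absent → not met
2. hull coverage $30,000 < $40,000 → not met
3. condition 'flies beyond visual line of sight' holds; pre-flight checklist absent → not met
4. airframe inspection 320 days ago vs limit 365 → met
5. condition 'flies at night' does not hold → requirement n/a → met
6. waiver documentation present → met
7. airspace authorization renewal 298 days ago vs limit 270 → not met
Not met: 1, 2, 3, 7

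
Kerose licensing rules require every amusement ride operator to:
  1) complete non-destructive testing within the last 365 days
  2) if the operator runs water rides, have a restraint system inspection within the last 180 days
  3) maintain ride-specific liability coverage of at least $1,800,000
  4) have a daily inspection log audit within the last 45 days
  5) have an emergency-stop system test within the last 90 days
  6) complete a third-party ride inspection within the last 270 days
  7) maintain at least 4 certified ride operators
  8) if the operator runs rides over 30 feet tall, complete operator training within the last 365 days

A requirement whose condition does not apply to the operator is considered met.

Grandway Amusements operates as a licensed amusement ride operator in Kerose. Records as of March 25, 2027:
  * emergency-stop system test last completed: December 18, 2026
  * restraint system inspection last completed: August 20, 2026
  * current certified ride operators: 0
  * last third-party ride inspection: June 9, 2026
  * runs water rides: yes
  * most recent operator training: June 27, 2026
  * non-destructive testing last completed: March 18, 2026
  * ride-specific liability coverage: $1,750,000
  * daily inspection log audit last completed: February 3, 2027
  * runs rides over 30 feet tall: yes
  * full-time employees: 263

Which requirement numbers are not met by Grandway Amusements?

1. non-destructive testing 372 days ago vs limit 365 → not met
2. condition 'runs water rides' holds; restraint system inspection 217 days ago vs limit 180 → not met
3. ride-specific liability coverage $1,750,000 < $1,800,000 → not met
4. daily inspection log audit 50 days ago vs limit 45 → not met
5. emergency-stop system test 97 days ago vs limit 90 → not met
6. third-party ride inspection 289 days ago vs limit 270 → not met
7. certified ride operators 0 < 4 → not met
8. condition 'runs rides over 30 feet tall' holds; operator training 271 days ago vs limit 365 → met
Not met: 1, 2, 3, 4, 5, 6, 7

1, 2, 3, 4, 5, 6, 7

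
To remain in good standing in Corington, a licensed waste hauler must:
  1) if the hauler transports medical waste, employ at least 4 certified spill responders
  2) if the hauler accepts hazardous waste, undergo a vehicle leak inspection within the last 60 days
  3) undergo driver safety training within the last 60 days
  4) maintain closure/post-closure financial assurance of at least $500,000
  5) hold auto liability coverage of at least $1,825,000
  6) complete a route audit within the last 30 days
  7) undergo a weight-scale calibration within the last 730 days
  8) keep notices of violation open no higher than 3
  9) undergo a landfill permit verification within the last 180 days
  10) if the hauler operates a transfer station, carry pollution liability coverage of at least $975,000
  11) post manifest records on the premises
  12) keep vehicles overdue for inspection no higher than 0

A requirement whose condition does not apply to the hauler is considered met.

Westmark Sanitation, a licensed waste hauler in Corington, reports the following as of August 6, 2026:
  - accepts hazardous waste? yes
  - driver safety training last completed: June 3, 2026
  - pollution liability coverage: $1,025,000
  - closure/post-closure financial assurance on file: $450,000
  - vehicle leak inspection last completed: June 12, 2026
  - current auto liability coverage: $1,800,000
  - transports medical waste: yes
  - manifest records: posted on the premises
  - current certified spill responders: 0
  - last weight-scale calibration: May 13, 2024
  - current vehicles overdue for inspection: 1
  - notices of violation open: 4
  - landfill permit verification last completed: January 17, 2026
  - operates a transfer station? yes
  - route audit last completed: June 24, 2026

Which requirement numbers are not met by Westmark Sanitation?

1. condition 'transports medical waste' holds; certified spill responders 0 < 4 → not met
2. condition 'accepts hazardous waste' holds; vehicle leak inspection 55 days ago vs limit 60 → met
3. driver safety training 64 days ago vs limit 60 → not met
4. closure/post-closure financial assurance $450,000 < $500,000 → not met
5. auto liability coverage $1,800,000 < $1,825,000 → not met
6. route audit 43 days ago vs limit 30 → not met
7. weight-scale calibration 815 days ago vs limit 730 → not met
8. notices of violation open 4 > 3 → not met
9. landfill permit verification 201 days ago vs limit 180 → not met
10. condition 'operates a transfer station' holds; pollution liability coverage $1,025,000 ≥ $975,000 → met
11. manifest records present → met
12. vehicles overdue for inspection 1 > 0 → not met
Not met: 1, 3, 4, 5, 6, 7, 8, 9, 12

1, 3, 4, 5, 6, 7, 8, 9, 12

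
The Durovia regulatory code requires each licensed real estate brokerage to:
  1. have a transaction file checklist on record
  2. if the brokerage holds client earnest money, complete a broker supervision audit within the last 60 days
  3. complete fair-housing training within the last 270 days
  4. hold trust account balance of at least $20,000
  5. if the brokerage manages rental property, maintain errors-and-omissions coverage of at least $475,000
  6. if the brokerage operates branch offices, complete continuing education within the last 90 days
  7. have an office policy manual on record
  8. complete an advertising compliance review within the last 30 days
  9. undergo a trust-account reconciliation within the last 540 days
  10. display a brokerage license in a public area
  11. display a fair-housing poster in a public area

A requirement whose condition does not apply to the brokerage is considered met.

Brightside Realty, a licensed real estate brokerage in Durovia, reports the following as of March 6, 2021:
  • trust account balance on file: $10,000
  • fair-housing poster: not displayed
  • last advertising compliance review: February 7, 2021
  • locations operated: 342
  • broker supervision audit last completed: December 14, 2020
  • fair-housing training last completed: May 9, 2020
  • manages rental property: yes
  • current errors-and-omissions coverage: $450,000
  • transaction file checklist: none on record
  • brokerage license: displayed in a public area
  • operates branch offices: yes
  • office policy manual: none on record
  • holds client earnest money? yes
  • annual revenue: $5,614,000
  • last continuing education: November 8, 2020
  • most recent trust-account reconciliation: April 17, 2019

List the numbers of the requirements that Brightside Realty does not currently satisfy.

1. transaction file checklist absent → not met
2. condition 'holds client earnest money' holds; broker supervision audit 82 days ago vs limit 60 → not met
3. fair-housing training 301 days ago vs limit 270 → not met
4. trust account balance $10,000 < $20,000 → not met
5. condition 'manages rental property' holds; errors-and-omissions coverage $450,000 < $475,000 → not met
6. condition 'operates branch offices' holds; continuing education 118 days ago vs limit 90 → not met
7. office policy manual absent → not met
8. advertising compliance review 27 days ago vs limit 30 → met
9. trust-account reconciliation 689 days ago vs limit 540 → not met
10. brokerage license present → met
11. fair-housing poster absent → not met
Not met: 1, 2, 3, 4, 5, 6, 7, 9, 11

1, 2, 3, 4, 5, 6, 7, 9, 11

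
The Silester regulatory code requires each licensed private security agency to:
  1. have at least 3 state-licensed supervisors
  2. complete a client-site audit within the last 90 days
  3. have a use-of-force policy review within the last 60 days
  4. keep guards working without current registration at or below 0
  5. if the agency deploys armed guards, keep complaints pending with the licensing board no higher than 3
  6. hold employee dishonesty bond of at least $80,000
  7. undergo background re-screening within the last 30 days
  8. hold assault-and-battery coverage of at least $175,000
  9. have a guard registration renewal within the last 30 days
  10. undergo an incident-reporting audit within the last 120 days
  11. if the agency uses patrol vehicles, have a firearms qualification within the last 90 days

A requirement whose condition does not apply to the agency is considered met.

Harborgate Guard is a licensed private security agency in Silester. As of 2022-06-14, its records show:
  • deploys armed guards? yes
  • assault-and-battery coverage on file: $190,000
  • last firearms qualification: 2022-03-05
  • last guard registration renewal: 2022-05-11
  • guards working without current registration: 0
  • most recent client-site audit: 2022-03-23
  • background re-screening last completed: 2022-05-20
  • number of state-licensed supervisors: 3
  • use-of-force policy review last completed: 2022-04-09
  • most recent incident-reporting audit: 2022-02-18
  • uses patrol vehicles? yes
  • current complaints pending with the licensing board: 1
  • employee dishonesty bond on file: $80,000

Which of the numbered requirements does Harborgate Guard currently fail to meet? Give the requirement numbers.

3, 9, 11

1. state-licensed supervisors 3 ≥ 3 → met
2. client-site audit 83 days ago vs limit 90 → met
3. use-of-force policy review 66 days ago vs limit 60 → not met
4. guards working without current registration 0 ≤ 0 → met
5. condition 'deploys armed guards' holds; complaints pending with the licensing board 1 ≤ 3 → met
6. employee dishonesty bond $80,000 ≥ $80,000 → met
7. background re-screening 25 days ago vs limit 30 → met
8. assault-and-battery coverage $190,000 ≥ $175,000 → met
9. guard registration renewal 34 days ago vs limit 30 → not met
10. incident-reporting audit 116 days ago vs limit 120 → met
11. condition 'uses patrol vehicles' holds; firearms qualification 101 days ago vs limit 90 → not met
Not met: 3, 9, 11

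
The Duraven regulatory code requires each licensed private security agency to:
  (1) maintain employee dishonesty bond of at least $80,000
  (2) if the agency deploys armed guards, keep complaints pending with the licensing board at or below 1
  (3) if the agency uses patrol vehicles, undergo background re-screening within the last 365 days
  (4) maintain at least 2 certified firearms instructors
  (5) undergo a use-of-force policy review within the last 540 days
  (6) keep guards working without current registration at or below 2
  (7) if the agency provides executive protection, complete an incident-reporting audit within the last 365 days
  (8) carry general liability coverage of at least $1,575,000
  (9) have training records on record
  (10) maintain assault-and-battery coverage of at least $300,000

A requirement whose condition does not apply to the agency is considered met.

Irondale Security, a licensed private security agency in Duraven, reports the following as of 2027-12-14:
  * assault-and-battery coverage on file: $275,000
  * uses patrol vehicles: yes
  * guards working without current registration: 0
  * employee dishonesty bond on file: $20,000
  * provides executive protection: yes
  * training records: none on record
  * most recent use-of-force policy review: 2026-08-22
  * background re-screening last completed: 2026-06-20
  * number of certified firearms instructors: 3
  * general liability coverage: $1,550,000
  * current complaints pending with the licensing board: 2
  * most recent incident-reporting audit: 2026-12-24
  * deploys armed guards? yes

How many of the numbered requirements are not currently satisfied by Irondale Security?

6

1. employee dishonesty bond $20,000 < $80,000 → not met
2. condition 'deploys armed guards' holds; complaints pending with the licensing board 2 > 1 → not met
3. condition 'uses patrol vehicles' holds; background re-screening 542 days ago vs limit 365 → not met
4. certified firearms instructors 3 ≥ 2 → met
5. use-of-force policy review 479 days ago vs limit 540 → met
6. guards working without current registration 0 ≤ 2 → met
7. condition 'provides executive protection' holds; incident-reporting audit 355 days ago vs limit 365 → met
8. general liability coverage $1,550,000 < $1,575,000 → not met
9. training records absent → not met
10. assault-and-battery coverage $275,000 < $300,000 → not met
Not met: 6 of 10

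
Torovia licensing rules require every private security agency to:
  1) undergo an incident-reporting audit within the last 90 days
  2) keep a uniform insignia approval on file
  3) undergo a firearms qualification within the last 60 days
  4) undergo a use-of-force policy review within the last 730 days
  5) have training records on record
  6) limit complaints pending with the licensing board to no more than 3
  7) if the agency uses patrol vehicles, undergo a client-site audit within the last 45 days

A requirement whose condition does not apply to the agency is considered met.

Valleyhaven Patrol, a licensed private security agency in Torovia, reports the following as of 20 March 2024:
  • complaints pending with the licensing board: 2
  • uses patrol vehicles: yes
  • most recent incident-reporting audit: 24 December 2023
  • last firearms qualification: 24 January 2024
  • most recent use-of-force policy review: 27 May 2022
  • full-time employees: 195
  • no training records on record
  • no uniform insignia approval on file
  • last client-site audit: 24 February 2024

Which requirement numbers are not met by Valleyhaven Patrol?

2, 5

1. incident-reporting audit 87 days ago vs limit 90 → met
2. uniform insignia approval absent → not met
3. firearms qualification 56 days ago vs limit 60 → met
4. use-of-force policy review 663 days ago vs limit 730 → met
5. training records absent → not met
6. complaints pending with the licensing board 2 ≤ 3 → met
7. condition 'uses patrol vehicles' holds; client-site audit 25 days ago vs limit 45 → met
Not met: 2, 5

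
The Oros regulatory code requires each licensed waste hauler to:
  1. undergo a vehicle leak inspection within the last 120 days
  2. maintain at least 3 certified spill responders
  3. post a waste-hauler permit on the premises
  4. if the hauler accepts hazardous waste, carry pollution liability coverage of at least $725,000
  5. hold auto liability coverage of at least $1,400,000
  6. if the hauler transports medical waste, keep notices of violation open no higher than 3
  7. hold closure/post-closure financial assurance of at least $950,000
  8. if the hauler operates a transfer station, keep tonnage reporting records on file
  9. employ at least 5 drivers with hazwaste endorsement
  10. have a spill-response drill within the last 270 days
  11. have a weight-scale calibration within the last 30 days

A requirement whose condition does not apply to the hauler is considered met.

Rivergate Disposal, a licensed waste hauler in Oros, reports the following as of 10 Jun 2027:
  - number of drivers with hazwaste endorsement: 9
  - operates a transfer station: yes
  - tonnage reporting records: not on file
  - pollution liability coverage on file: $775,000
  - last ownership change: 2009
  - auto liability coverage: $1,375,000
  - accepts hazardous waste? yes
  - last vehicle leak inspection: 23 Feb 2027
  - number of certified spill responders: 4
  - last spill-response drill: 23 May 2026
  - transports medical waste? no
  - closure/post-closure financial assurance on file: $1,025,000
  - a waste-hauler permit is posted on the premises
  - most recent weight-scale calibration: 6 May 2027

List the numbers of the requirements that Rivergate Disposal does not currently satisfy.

5, 8, 10, 11

1. vehicle leak inspection 107 days ago vs limit 120 → met
2. certified spill responders 4 ≥ 3 → met
3. waste-hauler permit present → met
4. condition 'accepts hazardous waste' holds; pollution liability coverage $775,000 ≥ $725,000 → met
5. auto liability coverage $1,375,000 < $1,400,000 → not met
6. condition 'transports medical waste' does not hold → requirement n/a → met
7. closure/post-closure financial assurance $1,025,000 ≥ $950,000 → met
8. condition 'operates a transfer station' holds; tonnage reporting records absent → not met
9. drivers with hazwaste endorsement 9 ≥ 5 → met
10. spill-response drill 383 days ago vs limit 270 → not met
11. weight-scale calibration 35 days ago vs limit 30 → not met
Not met: 5, 8, 10, 11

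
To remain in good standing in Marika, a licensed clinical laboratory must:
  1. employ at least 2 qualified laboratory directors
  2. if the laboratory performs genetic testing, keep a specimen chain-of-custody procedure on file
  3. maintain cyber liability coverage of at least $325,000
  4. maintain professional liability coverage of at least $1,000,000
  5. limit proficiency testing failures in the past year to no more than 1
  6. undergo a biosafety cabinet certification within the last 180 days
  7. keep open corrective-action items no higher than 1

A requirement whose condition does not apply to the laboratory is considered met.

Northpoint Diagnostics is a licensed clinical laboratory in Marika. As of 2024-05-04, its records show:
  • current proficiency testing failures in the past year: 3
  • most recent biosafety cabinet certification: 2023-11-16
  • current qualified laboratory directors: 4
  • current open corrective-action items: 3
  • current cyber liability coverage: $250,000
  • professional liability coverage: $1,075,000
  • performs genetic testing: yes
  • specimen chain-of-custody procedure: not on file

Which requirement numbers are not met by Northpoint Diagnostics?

2, 3, 5, 7

1. qualified laboratory directors 4 ≥ 2 → met
2. condition 'performs genetic testing' holds; specimen chain-of-custody procedure absent → not met
3. cyber liability coverage $250,000 < $325,000 → not met
4. professional liability coverage $1,075,000 ≥ $1,000,000 → met
5. proficiency testing failures in the past year 3 > 1 → not met
6. biosafety cabinet certification 170 days ago vs limit 180 → met
7. open corrective-action items 3 > 1 → not met
Not met: 2, 3, 5, 7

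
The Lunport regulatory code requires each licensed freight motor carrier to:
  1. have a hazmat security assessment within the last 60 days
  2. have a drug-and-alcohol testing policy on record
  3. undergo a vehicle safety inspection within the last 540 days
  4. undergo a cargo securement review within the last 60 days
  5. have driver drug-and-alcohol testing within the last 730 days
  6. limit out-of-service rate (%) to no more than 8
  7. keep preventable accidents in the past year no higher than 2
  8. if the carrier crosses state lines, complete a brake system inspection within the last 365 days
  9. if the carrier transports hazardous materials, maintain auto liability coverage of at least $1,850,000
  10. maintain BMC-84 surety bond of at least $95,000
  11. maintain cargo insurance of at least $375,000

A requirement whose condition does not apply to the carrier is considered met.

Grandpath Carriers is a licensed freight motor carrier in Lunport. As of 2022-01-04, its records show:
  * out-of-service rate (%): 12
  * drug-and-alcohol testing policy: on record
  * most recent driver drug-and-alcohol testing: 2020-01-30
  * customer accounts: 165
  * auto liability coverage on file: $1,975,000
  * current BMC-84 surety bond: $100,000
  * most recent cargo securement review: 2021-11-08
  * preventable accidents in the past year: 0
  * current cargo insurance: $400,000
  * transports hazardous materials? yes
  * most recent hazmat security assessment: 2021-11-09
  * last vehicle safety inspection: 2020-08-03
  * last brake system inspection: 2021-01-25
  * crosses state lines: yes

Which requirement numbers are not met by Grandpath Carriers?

1. hazmat security assessment 56 days ago vs limit 60 → met
2. drug-and-alcohol testing policy present → met
3. vehicle safety inspection 519 days ago vs limit 540 → met
4. cargo securement review 57 days ago vs limit 60 → met
5. driver drug-and-alcohol testing 705 days ago vs limit 730 → met
6. out-of-service rate (%) 12 > 8 → not met
7. preventable accidents in the past year 0 ≤ 2 → met
8. condition 'crosses state lines' holds; brake system inspection 344 days ago vs limit 365 → met
9. condition 'transports hazardous materials' holds; auto liability coverage $1,975,000 ≥ $1,850,000 → met
10. BMC-84 surety bond $100,000 ≥ $95,000 → met
11. cargo insurance $400,000 ≥ $375,000 → met
Not met: 6

6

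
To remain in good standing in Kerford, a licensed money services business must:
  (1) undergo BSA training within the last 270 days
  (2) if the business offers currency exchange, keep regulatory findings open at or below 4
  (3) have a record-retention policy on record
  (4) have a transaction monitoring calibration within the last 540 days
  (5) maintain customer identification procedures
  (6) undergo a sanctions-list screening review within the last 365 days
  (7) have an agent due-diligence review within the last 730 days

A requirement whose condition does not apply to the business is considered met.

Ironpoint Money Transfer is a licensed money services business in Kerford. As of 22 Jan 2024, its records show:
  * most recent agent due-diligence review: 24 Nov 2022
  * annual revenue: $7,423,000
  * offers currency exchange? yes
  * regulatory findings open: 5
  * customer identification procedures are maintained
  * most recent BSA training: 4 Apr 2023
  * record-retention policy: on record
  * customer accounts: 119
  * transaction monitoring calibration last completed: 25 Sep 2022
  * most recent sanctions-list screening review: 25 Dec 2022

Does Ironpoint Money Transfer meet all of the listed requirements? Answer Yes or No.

No

1. BSA training 293 days ago vs limit 270 → not met
2. condition 'offers currency exchange' holds; regulatory findings open 5 > 4 → not met
3. record-retention policy present → met
4. transaction monitoring calibration 484 days ago vs limit 540 → met
5. customer identification procedures present → met
6. sanctions-list screening review 393 days ago vs limit 365 → not met
7. agent due-diligence review 424 days ago vs limit 730 → met
Not met: 1, 2, 6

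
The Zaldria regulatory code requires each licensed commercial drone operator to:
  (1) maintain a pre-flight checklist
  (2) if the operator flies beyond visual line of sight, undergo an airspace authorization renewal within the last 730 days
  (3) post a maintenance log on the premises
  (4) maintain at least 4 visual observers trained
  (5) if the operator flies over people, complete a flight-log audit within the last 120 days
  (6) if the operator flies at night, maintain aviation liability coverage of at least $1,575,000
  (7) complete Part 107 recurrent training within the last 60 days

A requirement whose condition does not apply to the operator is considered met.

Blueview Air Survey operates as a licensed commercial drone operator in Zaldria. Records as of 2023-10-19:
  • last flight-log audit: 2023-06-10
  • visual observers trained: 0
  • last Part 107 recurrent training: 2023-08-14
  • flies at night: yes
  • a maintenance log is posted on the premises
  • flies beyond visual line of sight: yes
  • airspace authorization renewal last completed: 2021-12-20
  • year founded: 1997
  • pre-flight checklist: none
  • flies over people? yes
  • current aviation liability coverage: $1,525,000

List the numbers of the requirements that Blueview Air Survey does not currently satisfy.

1, 4, 5, 6, 7

1. pre-flight checklist absent → not met
2. condition 'flies beyond visual line of sight' holds; airspace authorization renewal 668 days ago vs limit 730 → met
3. maintenance log present → met
4. visual observers trained 0 < 4 → not met
5. condition 'flies over people' holds; flight-log audit 131 days ago vs limit 120 → not met
6. condition 'flies at night' holds; aviation liability coverage $1,525,000 < $1,575,000 → not met
7. Part 107 recurrent training 66 days ago vs limit 60 → not met
Not met: 1, 4, 5, 6, 7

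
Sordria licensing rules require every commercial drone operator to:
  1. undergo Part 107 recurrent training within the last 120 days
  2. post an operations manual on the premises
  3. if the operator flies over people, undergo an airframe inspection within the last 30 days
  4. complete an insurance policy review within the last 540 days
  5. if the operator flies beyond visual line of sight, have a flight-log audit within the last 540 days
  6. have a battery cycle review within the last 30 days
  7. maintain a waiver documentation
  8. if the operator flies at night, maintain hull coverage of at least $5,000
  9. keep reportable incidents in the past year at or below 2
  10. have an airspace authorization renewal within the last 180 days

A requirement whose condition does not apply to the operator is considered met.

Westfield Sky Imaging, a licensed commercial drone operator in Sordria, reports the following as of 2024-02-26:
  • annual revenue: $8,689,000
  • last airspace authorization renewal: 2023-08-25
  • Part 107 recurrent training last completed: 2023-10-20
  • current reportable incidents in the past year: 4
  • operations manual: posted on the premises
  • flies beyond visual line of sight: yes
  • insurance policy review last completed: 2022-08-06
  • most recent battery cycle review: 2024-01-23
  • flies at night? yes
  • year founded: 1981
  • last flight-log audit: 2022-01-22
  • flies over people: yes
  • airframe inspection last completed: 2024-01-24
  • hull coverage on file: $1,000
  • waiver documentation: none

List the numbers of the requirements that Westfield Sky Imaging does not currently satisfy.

1. Part 107 recurrent training 129 days ago vs limit 120 → not met
2. operations manual present → met
3. condition 'flies over people' holds; airframe inspection 33 days ago vs limit 30 → not met
4. insurance policy review 569 days ago vs limit 540 → not met
5. condition 'flies beyond visual line of sight' holds; flight-log audit 765 days ago vs limit 540 → not met
6. battery cycle review 34 days ago vs limit 30 → not met
7. waiver documentation absent → not met
8. condition 'flies at night' holds; hull coverage $1,000 < $5,000 → not met
9. reportable incidents in the past year 4 > 2 → not met
10. airspace authorization renewal 185 days ago vs limit 180 → not met
Not met: 1, 3, 4, 5, 6, 7, 8, 9, 10

1, 3, 4, 5, 6, 7, 8, 9, 10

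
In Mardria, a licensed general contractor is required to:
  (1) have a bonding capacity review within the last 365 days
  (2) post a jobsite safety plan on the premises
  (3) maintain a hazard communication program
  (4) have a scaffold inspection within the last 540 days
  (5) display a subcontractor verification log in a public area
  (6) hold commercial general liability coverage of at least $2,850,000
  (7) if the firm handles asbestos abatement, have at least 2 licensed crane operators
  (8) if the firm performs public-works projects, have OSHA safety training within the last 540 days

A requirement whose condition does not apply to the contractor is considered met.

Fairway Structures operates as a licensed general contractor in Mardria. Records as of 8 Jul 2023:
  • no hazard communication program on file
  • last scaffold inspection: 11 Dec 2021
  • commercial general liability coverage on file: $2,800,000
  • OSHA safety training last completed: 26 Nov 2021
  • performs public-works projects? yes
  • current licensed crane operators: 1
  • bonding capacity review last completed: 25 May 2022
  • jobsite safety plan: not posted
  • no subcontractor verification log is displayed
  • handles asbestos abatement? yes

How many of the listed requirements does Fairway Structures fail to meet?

8

1. bonding capacity review 409 days ago vs limit 365 → not met
2. jobsite safety plan absent → not met
3. hazard communication program absent → not met
4. scaffold inspection 574 days ago vs limit 540 → not met
5. subcontractor verification log absent → not met
6. commercial general liability coverage $2,800,000 < $2,850,000 → not met
7. condition 'handles asbestos abatement' holds; licensed crane operators 1 < 2 → not met
8. condition 'performs public-works projects' holds; OSHA safety training 589 days ago vs limit 540 → not met
Not met: 8 of 8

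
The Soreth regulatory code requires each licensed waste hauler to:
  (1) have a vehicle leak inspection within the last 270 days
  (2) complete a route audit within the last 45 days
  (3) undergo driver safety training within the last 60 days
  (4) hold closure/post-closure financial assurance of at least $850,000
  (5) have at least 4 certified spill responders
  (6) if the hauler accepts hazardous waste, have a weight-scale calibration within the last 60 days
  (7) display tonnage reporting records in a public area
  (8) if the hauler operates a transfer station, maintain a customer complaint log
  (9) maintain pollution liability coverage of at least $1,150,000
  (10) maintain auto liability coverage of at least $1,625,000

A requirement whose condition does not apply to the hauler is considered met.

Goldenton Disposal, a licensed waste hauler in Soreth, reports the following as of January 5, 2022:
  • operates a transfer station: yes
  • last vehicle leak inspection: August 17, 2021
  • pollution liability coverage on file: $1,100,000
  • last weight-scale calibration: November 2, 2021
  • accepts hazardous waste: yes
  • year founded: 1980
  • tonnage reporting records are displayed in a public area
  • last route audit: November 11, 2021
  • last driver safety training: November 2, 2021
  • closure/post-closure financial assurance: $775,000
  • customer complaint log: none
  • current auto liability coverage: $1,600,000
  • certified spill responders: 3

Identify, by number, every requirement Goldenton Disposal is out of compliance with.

2, 3, 4, 5, 6, 8, 9, 10

1. vehicle leak inspection 141 days ago vs limit 270 → met
2. route audit 55 days ago vs limit 45 → not met
3. driver safety training 64 days ago vs limit 60 → not met
4. closure/post-closure financial assurance $775,000 < $850,000 → not met
5. certified spill responders 3 < 4 → not met
6. condition 'accepts hazardous waste' holds; weight-scale calibration 64 days ago vs limit 60 → not met
7. tonnage reporting records present → met
8. condition 'operates a transfer station' holds; customer complaint log absent → not met
9. pollution liability coverage $1,100,000 < $1,150,000 → not met
10. auto liability coverage $1,600,000 < $1,625,000 → not met
Not met: 2, 3, 4, 5, 6, 8, 9, 10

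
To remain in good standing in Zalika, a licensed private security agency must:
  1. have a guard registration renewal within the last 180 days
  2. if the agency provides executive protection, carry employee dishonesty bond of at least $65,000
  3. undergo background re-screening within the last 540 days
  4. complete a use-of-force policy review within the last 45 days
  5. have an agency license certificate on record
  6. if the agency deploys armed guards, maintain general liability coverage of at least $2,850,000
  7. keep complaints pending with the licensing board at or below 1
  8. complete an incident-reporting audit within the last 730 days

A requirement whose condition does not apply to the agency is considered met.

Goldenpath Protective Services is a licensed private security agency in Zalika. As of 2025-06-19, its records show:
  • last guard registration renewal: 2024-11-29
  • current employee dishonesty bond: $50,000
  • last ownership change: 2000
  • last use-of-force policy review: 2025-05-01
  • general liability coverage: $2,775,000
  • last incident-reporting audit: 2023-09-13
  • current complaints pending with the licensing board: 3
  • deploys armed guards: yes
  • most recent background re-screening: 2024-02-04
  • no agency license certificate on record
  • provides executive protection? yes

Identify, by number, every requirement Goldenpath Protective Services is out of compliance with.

1. guard registration renewal 202 days ago vs limit 180 → not met
2. condition 'provides executive protection' holds; employee dishonesty bond $50,000 < $65,000 → not met
3. background re-screening 501 days ago vs limit 540 → met
4. use-of-force policy review 49 days ago vs limit 45 → not met
5. agency license certificate absent → not met
6. condition 'deploys armed guards' holds; general liability coverage $2,775,000 < $2,850,000 → not met
7. complaints pending with the licensing board 3 > 1 → not met
8. incident-reporting audit 645 days ago vs limit 730 → met
Not met: 1, 2, 4, 5, 6, 7

1, 2, 4, 5, 6, 7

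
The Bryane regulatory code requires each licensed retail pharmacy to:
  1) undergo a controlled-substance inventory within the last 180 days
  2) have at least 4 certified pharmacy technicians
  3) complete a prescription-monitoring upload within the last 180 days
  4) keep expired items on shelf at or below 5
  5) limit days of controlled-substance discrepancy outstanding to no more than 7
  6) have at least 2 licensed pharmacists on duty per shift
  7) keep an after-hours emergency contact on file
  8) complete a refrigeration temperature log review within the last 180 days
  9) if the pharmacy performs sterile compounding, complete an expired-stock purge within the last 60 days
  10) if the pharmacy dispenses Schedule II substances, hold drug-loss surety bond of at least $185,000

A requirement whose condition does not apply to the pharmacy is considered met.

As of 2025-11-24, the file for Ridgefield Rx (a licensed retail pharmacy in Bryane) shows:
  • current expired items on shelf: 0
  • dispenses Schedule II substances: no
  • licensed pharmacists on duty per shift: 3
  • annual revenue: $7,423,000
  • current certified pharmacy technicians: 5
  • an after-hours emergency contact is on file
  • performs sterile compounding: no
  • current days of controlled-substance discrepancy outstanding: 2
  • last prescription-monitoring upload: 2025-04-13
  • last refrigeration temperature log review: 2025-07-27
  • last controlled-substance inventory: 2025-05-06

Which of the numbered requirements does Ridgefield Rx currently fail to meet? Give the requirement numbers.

1, 3

1. controlled-substance inventory 202 days ago vs limit 180 → not met
2. certified pharmacy technicians 5 ≥ 4 → met
3. prescription-monitoring upload 225 days ago vs limit 180 → not met
4. expired items on shelf 0 ≤ 5 → met
5. days of controlled-substance discrepancy outstanding 2 ≤ 7 → met
6. licensed pharmacists on duty per shift 3 ≥ 2 → met
7. after-hours emergency contact present → met
8. refrigeration temperature log review 120 days ago vs limit 180 → met
9. condition 'performs sterile compounding' does not hold → requirement n/a → met
10. condition 'dispenses Schedule II substances' does not hold → requirement n/a → met
Not met: 1, 3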